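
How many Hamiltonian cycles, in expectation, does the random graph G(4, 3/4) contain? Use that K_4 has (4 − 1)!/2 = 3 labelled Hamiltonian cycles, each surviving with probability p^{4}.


K_4 has (4 − 1)!/2 = 3 labelled Hamiltonian cycles.
For each such Hamiltonian cycle H, let X_H = 1 if all 4 edges of H are present in G. Then P[X_H = 1] = p^{4} = (3/4)^{4} = 81/256.
By linearity: E[X] = Σ_H E[X_H] = 3 · p^{4} = 3 · 81/256 = 243/256.
Numerically: E[X] ≈ 0.94922.

E[X] = 3 · (3/4)^{4} = 243/256 ≈ 0.94922.


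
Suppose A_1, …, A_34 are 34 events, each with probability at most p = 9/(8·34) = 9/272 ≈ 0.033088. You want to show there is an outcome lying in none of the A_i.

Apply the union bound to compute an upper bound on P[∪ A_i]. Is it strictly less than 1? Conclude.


Union bound: P[∪_{i=1}^{34} A_i] ≤ Σ_i P[A_i] ≤ 34·p = 34·(9/272) = 9/8.
Numerically: 9/8 ≈ 1.125000.
Is 9/8 < 1? NO.
Since the bound 9/8 is ≥ 1, the union bound is uninformative here; it does NOT by itself certify existence.

34·p = 9/8 ≈ 1.125000; existence NOT certified by the union bound.


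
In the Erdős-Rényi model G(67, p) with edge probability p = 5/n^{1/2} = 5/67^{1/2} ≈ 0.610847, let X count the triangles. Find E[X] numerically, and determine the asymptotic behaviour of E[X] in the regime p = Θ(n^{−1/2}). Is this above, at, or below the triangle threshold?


Number of potential triangles: C(67, 3) = 47905.
Each occurs with probability p³ ≈ (0.610847)³ ≈ 2.27928068e-01.
By linearity: E[X] = C(67, 3)·p³ ≈ 47905 · 2.27928068e-01 ≈ 10918.894089.
Since α = 1/2 < 1, p = c/n^{1/2} ≫ 1/n is above the triangle threshold p ~ 1/n. Asymptotically E[X] ~ (c³/6)·n^{3(1−α)} = (5³/6)·n^{1.5} → ∞; triangles are abundant w.h.p.

E[X] ≈ 10918.894089; in regime p = Θ(1/n^{1/2}) E[X] diverges (above the triangle threshold p ~ 1/n).


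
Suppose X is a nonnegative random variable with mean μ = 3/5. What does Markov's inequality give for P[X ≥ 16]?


μ = E[X] = 3/5, a = 16.
Markov: P[X ≥ 16] ≤ μ/a = (3/5)/16 = 3/80.
Numerically: ≈ 0.03750.
(Since a = 16 > μ = 0.60000, the bound 3/80 is < 1 and informative.)

P[X ≥ 16] ≤ 3/80 ≈ 0.03750.


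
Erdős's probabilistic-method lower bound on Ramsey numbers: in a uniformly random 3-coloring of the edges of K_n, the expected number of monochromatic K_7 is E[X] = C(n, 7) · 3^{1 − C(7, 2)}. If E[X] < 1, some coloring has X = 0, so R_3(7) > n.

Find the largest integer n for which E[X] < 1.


We need C(n, 7) · 3^{1 − 21} < 1, i.e. C(n, 7) < 3^{21 − 1} = 3486784401.
Check values of n near the boundary:
  n = 80: C(80, 7) = 3176716400; 3176716400 < 3486784401? YES
  n = 81: C(81, 7) = 3477216600; 3477216600 < 3486784401? YES
  n = 82: C(82, 7) = 3801756816; 3801756816 < 3486784401? NO
  n = 83: C(83, 7) = 4151918628; 4151918628 < 3486784401? NO
  n = 84: C(84, 7) = 4529365776; 4529365776 < 3486784401? NO
The largest n with C(n, 7) < 3486784401 is n = 81 (where E[X] = 42928600/43046721 ≈ 0.997256). Hence R_3(7) > 81, i.e. R_3(7) ≥ 82.

Largest n = 81; hence R_3(7) > 81.


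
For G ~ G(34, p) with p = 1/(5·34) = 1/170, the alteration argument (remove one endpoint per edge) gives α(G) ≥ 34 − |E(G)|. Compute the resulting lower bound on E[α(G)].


E[|E(G)|] = C(34, 2)·p = 561 · (1/170) = 33/10.
E[α(G)] ≥ n − E[|E(G)|] = 34 − 33/10 = 307/10.
Numerically: ≈ 30.7000.
(This is only a lower bound; the true E[α(G)] may be larger.)

E[α(G)] ≥ 307/10 ≈ 30.7000.


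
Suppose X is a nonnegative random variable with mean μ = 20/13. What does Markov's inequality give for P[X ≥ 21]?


μ = E[X] = 20/13, a = 21.
Markov: P[X ≥ 21] ≤ μ/a = (20/13)/21 = 20/273.
Numerically: ≈ 0.073260.
(Since a = 21 > μ = 1.538462, the bound 20/273 is < 1 and informative.)

P[X ≥ 21] ≤ 20/273 ≈ 0.073260.


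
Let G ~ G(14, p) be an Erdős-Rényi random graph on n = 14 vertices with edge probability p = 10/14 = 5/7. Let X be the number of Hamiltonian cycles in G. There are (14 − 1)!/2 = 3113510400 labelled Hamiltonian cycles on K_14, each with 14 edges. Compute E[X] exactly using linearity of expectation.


K_14 has (14 − 1)!/2 = 3113510400 labelled Hamiltonian cycles.
For each such Hamiltonian cycle H, let X_H = 1 if all 14 edges of H are present in G. Then P[X_H = 1] = p^{14} = (5/7)^{14} = 6103515625/678223072849.
Summing the indicators: E[X] = Σ_H E[X_H] = 3113510400 · p^{14} = 3113510400 · 6103515625/678223072849 = 2714765625000000000/96889010407.
Numerically: E[X] ≈ 2.80193e+07.

E[X] = 3113510400 · (5/7)^{14} = 2714765625000000000/96889010407 ≈ 2.80193e+07.


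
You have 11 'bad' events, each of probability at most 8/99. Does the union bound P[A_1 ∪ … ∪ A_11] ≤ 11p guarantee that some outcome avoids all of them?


Union bound: P[∪_{i=1}^{11} A_i] ≤ Σ_i P[A_i] ≤ 11·p = 11·(8/99) = 8/9.
Numerically: 8/9 ≈ 0.888889.
Is 8/9 < 1? YES.
Since P[∪ A_i] ≤ 8/9 < 1, the complement has P[∩ A_i^c] ≥ 1 − 8/9 = 1/9 > 0, so some outcome avoids every A_i.

11·p = 8/9 ≈ 0.888889; existence CERTIFIED by the union bound.


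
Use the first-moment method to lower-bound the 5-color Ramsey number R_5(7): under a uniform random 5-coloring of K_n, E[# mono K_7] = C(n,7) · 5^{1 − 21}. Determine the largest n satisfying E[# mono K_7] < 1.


We need C(n, 7) · 5^{1 − 21} < 1, i.e. C(n, 7) < 5^{21 − 1} = 95367431640625.
Check values of n near the boundary:
  n = 333: C(333, 7) = 84549532139028; 84549532139028 < 95367431640625? YES
  n = 334: C(334, 7) = 86359460961576; 86359460961576 < 95367431640625? YES
  n = 335: C(335, 7) = 88202498238195; 88202498238195 < 95367431640625? YES
  n = 336: C(336, 7) = 90079147136880; 90079147136880 < 95367431640625? YES
  n = 337: C(337, 7) = 91989916924632; 91989916924632 < 95367431640625? YES
  n = 338: C(338, 7) = 93935323022736; 93935323022736 < 95367431640625? YES
  n = 339: C(339, 7) = 95915887062372; 95915887062372 < 95367431640625? NO
The largest n with C(n, 7) < 95367431640625 is n = 338 (where E[X] = 93935323022736/95367431640625 ≈ 0.9849833). Hence R_5(7) > 338, i.e. R_5(7) ≥ 339.

Largest n = 338; hence R_5(7) > 338.


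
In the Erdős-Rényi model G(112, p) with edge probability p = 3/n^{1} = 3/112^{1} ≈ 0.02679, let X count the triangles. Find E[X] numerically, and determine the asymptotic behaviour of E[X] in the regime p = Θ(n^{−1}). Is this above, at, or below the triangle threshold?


Number of potential triangles: C(112, 3) = 227920.
Each occurs with probability p³ ≈ (0.02679)³ ≈ 1.921807e-05.
By linearity: E[X] = C(112, 3)·p³ ≈ 227920 · 1.921807e-05 ≈ 4.3802.
Here α = 1, so p = 3/n is exactly at the triangle threshold p ~ 1/n. Asymptotically E[X] → c³/6 = 3³/6 = 9/2 ≈ 4.5000, a bounded constant. In this regime the triangle count is asymptotically Poisson(c³/6).

E[X] ≈ 4.3802; in regime p = Θ(1/n^{1}) E[X] stays bounded (at the triangle threshold p ~ 1/n).


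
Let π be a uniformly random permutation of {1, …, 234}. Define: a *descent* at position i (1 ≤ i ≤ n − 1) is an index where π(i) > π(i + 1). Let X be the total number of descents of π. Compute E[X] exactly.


Write X = Σ X_I over i = 1, …, 233, with X_I the indicator of one descent.
There are 233 indicators.
For each fixed i, the pair (π(i), π(i+1)) is a uniformly random ordered pair of distinct values from {1, …, 234}; by symmetry P[π(i) > π(i+1)] = 1/2.
By linearity: E[X] = 233 · (1/2) = (234 − 1) · (1/2) = 233/2 ≈ 116.500000.

E[X] = 233/2 = 116.500000.


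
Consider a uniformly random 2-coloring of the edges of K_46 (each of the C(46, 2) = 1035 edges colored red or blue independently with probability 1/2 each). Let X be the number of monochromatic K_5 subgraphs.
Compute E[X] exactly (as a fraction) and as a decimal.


Let X = Σ_S X_S over the C(46, 5) = 1370754 subsets S of size 5, where X_S = 1 if the K_5 on S is monochromatic.
For a fixed S, the K_5 on S has C(5, 2) = 10 edges. P[all 10 edges red] = (1/2)^10, and likewise for blue, so P[monochromatic] = 2·(1/2)^10 = 2^{1 − 10} = 1/512.
By linearity: E[X] = C(46, 5) · 2^{1 − 10} = 1370754 · 1/512 = 685377/256.
Numerically: E[X] ≈ 2677.2539.

E[X] = C(46,5)·2^(1−C(5,2)) = 685377/256 ≈ 2677.2539.


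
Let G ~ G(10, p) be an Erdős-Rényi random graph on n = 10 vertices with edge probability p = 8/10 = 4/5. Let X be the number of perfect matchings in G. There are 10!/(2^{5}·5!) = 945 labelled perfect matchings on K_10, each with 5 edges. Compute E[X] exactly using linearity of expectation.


K_10 has 10!/(2^{5}·5!) = 945 labelled perfect matchings.
For each such perfect matching H, let X_H = 1 if all 5 edges of H are present in G. Then P[X_H = 1] = p^{5} = (4/5)^{5} = 1024/3125.
Summing the indicators: E[X] = Σ_H E[X_H] = 945 · p^{5} = 945 · 1024/3125 = 193536/625.
Numerically: E[X] ≈ 310.

E[X] = 945 · (4/5)^{5} = 193536/625 ≈ 310.


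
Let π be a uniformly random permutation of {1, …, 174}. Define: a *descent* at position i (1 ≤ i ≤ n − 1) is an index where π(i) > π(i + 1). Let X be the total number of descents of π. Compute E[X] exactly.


Write X = Σ X_I over i = 1, …, 173, with X_I the indicator of one descent.
There are 173 indicators.
For each fixed i, the pair (π(i), π(i+1)) is a uniformly random ordered pair of distinct values from {1, …, 174}; by symmetry P[π(i) > π(i+1)] = 1/2.
By linearity: E[X] = 173 · (1/2) = (174 − 1) · (1/2) = 173/2 ≈ 86.5000.

E[X] = 173/2 = 86.5000.


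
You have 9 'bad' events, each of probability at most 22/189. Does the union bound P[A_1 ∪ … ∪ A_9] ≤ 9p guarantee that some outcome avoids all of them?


Union bound: P[∪_{i=1}^{9} A_i] ≤ Σ_i P[A_i] ≤ 9·p = 9·(22/189) = 22/21.
Numerically: 22/21 ≈ 1.04762.
Is 22/21 < 1? NO.
Since the bound 22/21 is ≥ 1, the union bound is uninformative here; it does NOT by itself certify existence.

9·p = 22/21 ≈ 1.04762; existence NOT certified by the union bound.


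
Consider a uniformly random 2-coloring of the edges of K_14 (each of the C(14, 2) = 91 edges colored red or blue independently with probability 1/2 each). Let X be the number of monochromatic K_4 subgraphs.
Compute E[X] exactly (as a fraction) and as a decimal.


Let X = Σ_S X_S over the C(14, 4) = 1001 subsets S of size 4, where X_S = 1 if the K_4 on S is monochromatic.
For a fixed S, the K_4 on S has C(4, 2) = 6 edges. P[all 6 edges red] = (1/2)^6, and likewise for blue, so P[monochromatic] = 2·(1/2)^6 = 2^{1 − 6} = 1/32.
By linearity: E[X] = C(14, 4) · 2^{1 − 6} = 1001 · 1/32 = 1001/32.
Numerically: E[X] ≈ 31.28125.

E[X] = C(14,4)·2^(1−C(4,2)) = 1001/32 ≈ 31.28125.


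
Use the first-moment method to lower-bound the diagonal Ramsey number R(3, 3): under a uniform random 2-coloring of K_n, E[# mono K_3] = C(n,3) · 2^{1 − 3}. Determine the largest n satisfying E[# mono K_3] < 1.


We need C(n, 3) · 2^{1 − 3} < 1, i.e. C(n, 3) < 2^{3 − 1} = 4.
Check values of n near the boundary:
  n = 3: C(3, 3) = 1; 1 < 4? YES
  n = 4: C(4, 3) = 4; 4 < 4? NO
The largest n with C(n, 3) < 4 is n = 3 (where E[X] = 1/4 ≈ 0.250000). Hence R(3, 3) > 3, i.e. R(3, 3) ≥ 4.

Largest n = 3; hence R(3, 3) > 3.


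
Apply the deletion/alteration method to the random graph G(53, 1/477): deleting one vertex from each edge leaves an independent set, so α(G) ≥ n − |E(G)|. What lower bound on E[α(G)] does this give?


E[|E(G)|] = C(53, 2)·p = 1378 · (1/477) = 26/9.
E[α(G)] ≥ n − E[|E(G)|] = 53 − 26/9 = 451/9.
Numerically: ≈ 50.111.
(This is only a lower bound; the true E[α(G)] may be larger.)

E[α(G)] ≥ 451/9 ≈ 50.111.


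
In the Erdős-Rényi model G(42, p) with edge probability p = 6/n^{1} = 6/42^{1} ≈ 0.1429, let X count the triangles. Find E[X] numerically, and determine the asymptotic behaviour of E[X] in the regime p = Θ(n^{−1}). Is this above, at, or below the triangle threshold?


Number of potential triangles: C(42, 3) = 11480.
Each occurs with probability p³ ≈ (0.1429)³ ≈ 2.915452e-03.
By linearity: E[X] = C(42, 3)·p³ ≈ 11480 · 2.915452e-03 ≈ 33.4694.
Here α = 1, so p = 6/n is exactly at the triangle threshold p ~ 1/n. Asymptotically E[X] → c³/6 = 6³/6 = 36 ≈ 36.0000, a bounded constant. In this regime the triangle count is asymptotically Poisson(c³/6).

E[X] ≈ 33.4694; in regime p = Θ(1/n^{1}) E[X] stays bounded (at the triangle threshold p ~ 1/n).


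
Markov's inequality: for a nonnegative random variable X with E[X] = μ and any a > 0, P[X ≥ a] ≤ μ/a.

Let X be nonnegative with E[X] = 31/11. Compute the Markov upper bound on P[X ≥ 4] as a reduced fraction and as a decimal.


μ = E[X] = 31/11, a = 4.
Markov: P[X ≥ 4] ≤ μ/a = (31/11)/4 = 31/44.
Numerically: ≈ 0.704545.
(Since a = 4 > μ = 2.818182, the bound 31/44 is < 1 and informative.)

P[X ≥ 4] ≤ 31/44 ≈ 0.704545.


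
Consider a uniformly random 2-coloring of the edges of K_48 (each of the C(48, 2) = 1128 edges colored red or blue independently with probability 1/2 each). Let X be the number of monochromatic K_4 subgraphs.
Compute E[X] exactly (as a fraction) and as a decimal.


Let X = Σ_S X_S over the C(48, 4) = 194580 subsets S of size 4, where X_S = 1 if the K_4 on S is monochromatic.
For a fixed S, the K_4 on S has C(4, 2) = 6 edges. P[all 6 edges red] = (1/2)^6, and likewise for blue, so P[monochromatic] = 2·(1/2)^6 = 2^{1 − 6} = 1/32.
Summing: E[X] = C(48, 4) · 2^{1 − 6} = 194580 · 1/32 = 48645/8.
Numerically: E[X] ≈ 6080.625.

E[X] = C(48,4)·2^(1−C(4,2)) = 48645/8 ≈ 6080.625.


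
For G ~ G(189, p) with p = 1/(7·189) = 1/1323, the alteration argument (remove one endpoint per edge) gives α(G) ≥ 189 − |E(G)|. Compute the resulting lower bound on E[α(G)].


E[|E(G)|] = C(189, 2)·p = 17766 · (1/1323) = 94/7.
E[α(G)] ≥ n − E[|E(G)|] = 189 − 94/7 = 1229/7.
Numerically: ≈ 175.57143.
(This is only a lower bound; the true E[α(G)] may be larger.)

E[α(G)] ≥ 1229/7 ≈ 175.57143.


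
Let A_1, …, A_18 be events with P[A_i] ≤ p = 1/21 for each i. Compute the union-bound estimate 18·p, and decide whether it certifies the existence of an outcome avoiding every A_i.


Union bound: P[∪_{i=1}^{18} A_i] ≤ Σ_i P[A_i] ≤ 18·p = 18·(1/21) = 6/7.
Numerically: 6/7 ≈ 0.857.
Is 6/7 < 1? YES.
Since P[∪ A_i] ≤ 6/7 < 1, the complement has P[∩ A_i^c] ≥ 1 − 6/7 = 1/7 > 0, so some outcome avoids every A_i.

18·p = 6/7 ≈ 0.857; existence CERTIFIED by the union bound.


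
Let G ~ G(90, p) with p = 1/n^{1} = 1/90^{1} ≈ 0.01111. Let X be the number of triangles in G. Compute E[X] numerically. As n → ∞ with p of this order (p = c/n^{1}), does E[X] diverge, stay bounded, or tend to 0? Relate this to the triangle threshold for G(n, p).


Number of potential triangles: C(90, 3) = 117480.
Each occurs with probability p³ ≈ (0.01111)³ ≈ 1.371742e-06.
By linearity: E[X] = C(90, 3)·p³ ≈ 117480 · 1.371742e-06 ≈ 0.1612.
Here α = 1, so p = 1/n is exactly at the triangle threshold p ~ 1/n. Asymptotically E[X] → c³/6 = 1³/6 = 1/6 ≈ 0.1667, a bounded constant. In this regime the triangle count is asymptotically Poisson(c³/6).

E[X] ≈ 0.1612; in regime p = Θ(1/n^{1}) E[X] stays bounded (at the triangle threshold p ~ 1/n).


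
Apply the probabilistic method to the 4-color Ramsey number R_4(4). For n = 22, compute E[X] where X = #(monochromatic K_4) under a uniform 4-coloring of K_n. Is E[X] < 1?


E[X] = C(22, 4) · 4^{1 − 6} = 7315 · 4^{−5} = 7315/1024.
As a reduced fraction: E[X] = 7315/1024 ≈ 7.1436.
Is E[X] < 1? NO.
Since E[X] ≥ 1, the first-moment bound is inconclusive at n = 22; it does NOT by itself certify R_4(4) > 22.

E[X] = 7315/1024 ≈ 7.1436; E[X] ≥ 1; first-moment method inconclusive here.


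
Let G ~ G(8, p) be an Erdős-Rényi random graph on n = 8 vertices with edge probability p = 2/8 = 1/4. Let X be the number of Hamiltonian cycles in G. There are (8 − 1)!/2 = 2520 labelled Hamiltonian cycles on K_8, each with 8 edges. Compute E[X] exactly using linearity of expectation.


K_8 has (8 − 1)!/2 = 2520 labelled Hamiltonian cycles.
For each such Hamiltonian cycle H, let X_H = 1 if all 8 edges of H are present in G. Then P[X_H = 1] = p^{8} = (1/4)^{8} = 1/65536.
By linearity of expectation: E[X] = Σ_H E[X_H] = 2520 · p^{8} = 2520 · 1/65536 = 315/8192.
Numerically: E[X] ≈ 0.03845.

E[X] = 2520 · (1/4)^{8} = 315/8192 ≈ 0.03845.


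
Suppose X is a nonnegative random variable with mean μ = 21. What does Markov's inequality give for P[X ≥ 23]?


μ = E[X] = 21, a = 23.
Markov: P[X ≥ 23] ≤ μ/a = (21)/23 = 21/23.
Numerically: ≈ 0.9130.
(Since a = 23 > μ = 21.0000, the bound 21/23 is < 1 and informative.)

P[X ≥ 23] ≤ 21/23 ≈ 0.9130.


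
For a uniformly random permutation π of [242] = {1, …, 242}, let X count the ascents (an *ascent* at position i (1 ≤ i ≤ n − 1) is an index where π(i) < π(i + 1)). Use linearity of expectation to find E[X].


Write X = Σ X_I over i = 1, …, 241, with X_I the indicator of one ascent.
There are 241 indicators.
For each fixed i, the pair (π(i), π(i+1)) is a uniformly random ordered pair of distinct values from {1, …, 242}; by symmetry P[π(i) < π(i+1)] = 1/2.
By linearity: E[X] = 241 · (1/2) = (242 − 1) · (1/2) = 241/2 ≈ 120.5000.

E[X] = 241/2 = 120.5000.


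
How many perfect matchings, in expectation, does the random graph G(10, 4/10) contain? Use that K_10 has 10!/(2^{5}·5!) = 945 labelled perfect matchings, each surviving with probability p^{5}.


K_10 has 10!/(2^{5}·5!) = 945 labelled perfect matchings.
For each such perfect matching H, let X_H = 1 if all 5 edges of H are present in G. Then P[X_H = 1] = p^{5} = (2/5)^{5} = 32/3125.
By linearity: E[X] = Σ_H E[X_H] = 945 · p^{5} = 945 · 32/3125 = 6048/625.
Numerically: E[X] ≈ 9.677.

E[X] = 945 · (2/5)^{5} = 6048/625 ≈ 9.677.


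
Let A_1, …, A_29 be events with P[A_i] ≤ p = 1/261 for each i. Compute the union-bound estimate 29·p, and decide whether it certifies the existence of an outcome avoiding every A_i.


Union bound: P[∪_{i=1}^{29} A_i] ≤ Σ_i P[A_i] ≤ 29·p = 29·(1/261) = 1/9.
Numerically: 1/9 ≈ 0.111111.
Is 1/9 < 1? YES.
Since P[∪ A_i] ≤ 1/9 < 1, the complement has P[∩ A_i^c] ≥ 1 − 1/9 = 8/9 > 0, so some outcome avoids every A_i.

29·p = 1/9 ≈ 0.111111; existence CERTIFIED by the union bound.


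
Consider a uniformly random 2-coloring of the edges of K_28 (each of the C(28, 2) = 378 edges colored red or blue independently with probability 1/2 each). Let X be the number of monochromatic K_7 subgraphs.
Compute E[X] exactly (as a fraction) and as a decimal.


Let X = Σ_S X_S over the C(28, 7) = 1184040 subsets S of size 7, where X_S = 1 if the K_7 on S is monochromatic.
For a fixed S, the K_7 on S has C(7, 2) = 21 edges. P[all 21 edges red] = (1/2)^21, and likewise for blue, so P[monochromatic] = 2·(1/2)^21 = 2^{1 − 21} = 1/1048576.
By linearity of expectation: E[X] = C(28, 7) · 2^{1 − 21} = 1184040 · 1/1048576 = 148005/131072.
Numerically: E[X] ≈ 1.129189.

E[X] = C(28,7)·2^(1−C(7,2)) = 148005/131072 ≈ 1.129189.


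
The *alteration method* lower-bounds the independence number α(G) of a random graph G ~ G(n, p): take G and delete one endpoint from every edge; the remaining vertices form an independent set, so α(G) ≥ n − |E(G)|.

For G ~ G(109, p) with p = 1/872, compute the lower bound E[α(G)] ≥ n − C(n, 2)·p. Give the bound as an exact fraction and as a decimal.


E[|E(G)|] = C(109, 2)·p = 5886 · (1/872) = 27/4.
E[α(G)] ≥ n − E[|E(G)|] = 109 − 27/4 = 409/4.
Numerically: ≈ 102.2500.
(This is only a lower bound; the true E[α(G)] may be larger.)

E[α(G)] ≥ 409/4 ≈ 102.2500.


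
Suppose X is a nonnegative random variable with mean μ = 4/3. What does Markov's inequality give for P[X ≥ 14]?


μ = E[X] = 4/3, a = 14.
Markov: P[X ≥ 14] ≤ μ/a = (4/3)/14 = 2/21.
Numerically: ≈ 0.09524.
(Since a = 14 > μ = 1.33333, the bound 2/21 is < 1 and informative.)

P[X ≥ 14] ≤ 2/21 ≈ 0.09524.


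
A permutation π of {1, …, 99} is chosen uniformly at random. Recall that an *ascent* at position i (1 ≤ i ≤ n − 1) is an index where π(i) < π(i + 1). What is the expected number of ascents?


Write X = Σ X_I over i = 1, …, 98, with X_I the indicator of one ascent.
There are 98 indicators.
For each fixed i, the pair (π(i), π(i+1)) is a uniformly random ordered pair of distinct values from {1, …, 99}; by symmetry P[π(i) < π(i+1)] = 1/2.
By linearity: E[X] = 98 · (1/2) = (99 − 1) · (1/2) = 49 ≈ 49.000000.

E[X] = 49 = 49.000000.


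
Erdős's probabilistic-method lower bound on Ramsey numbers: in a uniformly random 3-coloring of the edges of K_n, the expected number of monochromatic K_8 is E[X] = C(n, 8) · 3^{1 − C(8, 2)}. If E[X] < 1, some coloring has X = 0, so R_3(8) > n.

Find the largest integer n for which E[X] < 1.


We need C(n, 8) · 3^{1 − 28} < 1, i.e. C(n, 8) < 3^{28 − 1} = 7625597484987.
Check values of n near the boundary:
  n = 154: C(154, 8) = 6521818990995; 6521818990995 < 7625597484987? YES
  n = 155: C(155, 8) = 6876747915675; 6876747915675 < 7625597484987? YES
  n = 156: C(156, 8) = 7248464019225; 7248464019225 < 7625597484987? YES
  n = 157: C(157, 8) = 7637643295425; 7637643295425 < 7625597484987? NO
  n = 158: C(158, 8) = 8044984271181; 8044984271181 < 7625597484987? NO
The largest n with C(n, 8) < 7625597484987 is n = 156 (where E[X] = 805384891025/847288609443 ≈ 0.950544). Hence R_3(8) > 156, i.e. R_3(8) ≥ 157.

Largest n = 156; hence R_3(8) > 156.


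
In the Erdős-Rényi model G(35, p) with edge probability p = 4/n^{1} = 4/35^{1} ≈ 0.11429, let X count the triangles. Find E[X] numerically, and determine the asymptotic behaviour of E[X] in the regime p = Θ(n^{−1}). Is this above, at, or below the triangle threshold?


Number of potential triangles: C(35, 3) = 6545.
Each occurs with probability p³ ≈ (0.11429)³ ≈ 1.4927114e-03.
By linearity: E[X] = C(35, 3)·p³ ≈ 6545 · 1.4927114e-03 ≈ 9.76980.
Here α = 1, so p = 4/n is exactly at the triangle threshold p ~ 1/n. Asymptotically E[X] → c³/6 = 4³/6 = 32/3 ≈ 10.66667, a bounded constant. In this regime the triangle count is asymptotically Poisson(c³/6).

E[X] ≈ 9.76980; in regime p = Θ(1/n^{1}) E[X] stays bounded (at the triangle threshold p ~ 1/n).


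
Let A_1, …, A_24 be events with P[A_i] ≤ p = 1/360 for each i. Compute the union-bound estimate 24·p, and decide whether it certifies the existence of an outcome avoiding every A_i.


Union bound: P[∪_{i=1}^{24} A_i] ≤ Σ_i P[A_i] ≤ 24·p = 24·(1/360) = 1/15.
Numerically: 1/15 ≈ 0.067.
Is 1/15 < 1? YES.
Since P[∪ A_i] ≤ 1/15 < 1, the complement has P[∩ A_i^c] ≥ 1 − 1/15 = 14/15 > 0, so some outcome avoids every A_i.

24·p = 1/15 ≈ 0.067; existence CERTIFIED by the union bound.


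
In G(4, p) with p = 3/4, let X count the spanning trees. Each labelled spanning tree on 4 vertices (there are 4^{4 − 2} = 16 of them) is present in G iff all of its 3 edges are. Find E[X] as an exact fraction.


K_4 has 4^{4 − 2} = 16 labelled spanning trees.
For each such spanning tree H, let X_H = 1 if all 3 edges of H are present in G. Then P[X_H = 1] = p^{3} = (3/4)^{3} = 27/64.
By linearity: E[X] = Σ_H E[X_H] = 16 · p^{3} = 16 · 27/64 = 27/4.
Numerically: E[X] ≈ 6.75.

E[X] = 16 · (3/4)^{3} = 27/4 ≈ 6.75.


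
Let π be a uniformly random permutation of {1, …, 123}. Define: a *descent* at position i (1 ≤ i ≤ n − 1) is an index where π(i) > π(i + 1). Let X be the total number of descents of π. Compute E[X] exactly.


Write X = Σ X_I over i = 1, …, 122, with X_I the indicator of one descent.
There are 122 indicators.
For each fixed i, the pair (π(i), π(i+1)) is a uniformly random ordered pair of distinct values from {1, …, 123}; by symmetry P[π(i) > π(i+1)] = 1/2.
By linearity: E[X] = 122 · (1/2) = (123 − 1) · (1/2) = 61 ≈ 61.000000.

E[X] = 61 = 61.000000.


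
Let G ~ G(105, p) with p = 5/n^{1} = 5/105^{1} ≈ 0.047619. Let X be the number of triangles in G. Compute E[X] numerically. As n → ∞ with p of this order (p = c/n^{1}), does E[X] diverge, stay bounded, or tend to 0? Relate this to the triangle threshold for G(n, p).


Number of potential triangles: C(105, 3) = 187460.
Each occurs with probability p³ ≈ (0.047619)³ ≈ 1.0797970e-04.
By linearity: E[X] = C(105, 3)·p³ ≈ 187460 · 1.0797970e-04 ≈ 20.24187.
Here α = 1, so p = 5/n is exactly at the triangle threshold p ~ 1/n. Asymptotically E[X] → c³/6 = 5³/6 = 125/6 ≈ 20.83333, a bounded constant. In this regime the triangle count is asymptotically Poisson(c³/6).

E[X] ≈ 20.24187; in regime p = Θ(1/n^{1}) E[X] stays bounded (at the triangle threshold p ~ 1/n).


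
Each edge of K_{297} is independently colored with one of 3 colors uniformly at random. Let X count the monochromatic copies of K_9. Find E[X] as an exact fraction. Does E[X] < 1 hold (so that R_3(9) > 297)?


E[X] = C(297, 9) · 3^{1 − 36} = 43842345008337645 · 3^{−35} = 43842345008337645/50031545098999707.
As a reduced fraction: E[X] = 14614115002779215/16677181699666569 ≈ 0.8763.
Is E[X] < 1? YES.
Since E[X] < 1, there exists a 3-coloring of K_{297} with no monochromatic K_9; hence R_3(9) > 297.

E[X] = 14614115002779215/16677181699666569 ≈ 0.8763; E[X] < 1, so R_3(9) > 297.


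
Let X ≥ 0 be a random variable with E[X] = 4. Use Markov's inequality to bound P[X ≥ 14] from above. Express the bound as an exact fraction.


μ = E[X] = 4, a = 14.
Markov: P[X ≥ 14] ≤ μ/a = (4)/14 = 2/7.
Numerically: ≈ 0.28571.
(Since a = 14 > μ = 4.00000, the bound 2/7 is < 1 and informative.)

P[X ≥ 14] ≤ 2/7 ≈ 0.28571.


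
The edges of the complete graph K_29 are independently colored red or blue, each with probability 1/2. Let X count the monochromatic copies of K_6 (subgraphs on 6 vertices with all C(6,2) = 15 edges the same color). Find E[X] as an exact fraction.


Let X = Σ_S X_S over the C(29, 6) = 475020 subsets S of size 6, where X_S = 1 if the K_6 on S is monochromatic.
For a fixed S, the K_6 on S has C(6, 2) = 15 edges. P[all 15 edges red] = (1/2)^15, and likewise for blue, so P[monochromatic] = 2·(1/2)^15 = 2^{1 − 15} = 1/16384.
By linearity: E[X] = C(29, 6) · 2^{1 − 15} = 475020 · 1/16384 = 118755/4096.
Numerically: E[X] ≈ 28.992920.

E[X] = C(29,6)·2^(1−C(6,2)) = 118755/4096 ≈ 28.992920.


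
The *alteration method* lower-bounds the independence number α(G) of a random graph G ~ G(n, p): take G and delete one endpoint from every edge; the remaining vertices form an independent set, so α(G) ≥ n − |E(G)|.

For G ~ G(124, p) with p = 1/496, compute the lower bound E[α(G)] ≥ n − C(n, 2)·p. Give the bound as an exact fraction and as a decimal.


E[|E(G)|] = C(124, 2)·p = 7626 · (1/496) = 123/8.
E[α(G)] ≥ n − E[|E(G)|] = 124 − 123/8 = 869/8.
Numerically: ≈ 108.625000.
(This is only a lower bound; the true E[α(G)] may be larger.)

E[α(G)] ≥ 869/8 ≈ 108.625000.


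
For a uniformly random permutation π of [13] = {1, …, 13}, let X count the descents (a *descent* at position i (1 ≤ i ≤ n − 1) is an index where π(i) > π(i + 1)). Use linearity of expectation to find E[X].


Write X = Σ X_I over i = 1, …, 12, with X_I the indicator of one descent.
There are 12 indicators.
For each fixed i, the pair (π(i), π(i+1)) is a uniformly random ordered pair of distinct values from {1, …, 13}; by symmetry P[π(i) > π(i+1)] = 1/2.
By linearity: E[X] = 12 · (1/2) = (13 − 1) · (1/2) = 6 ≈ 6.0000.

E[X] = 6 = 6.0000.


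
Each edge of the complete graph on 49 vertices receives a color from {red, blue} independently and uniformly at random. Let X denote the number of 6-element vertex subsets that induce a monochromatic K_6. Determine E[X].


Let X = Σ_S X_S over the C(49, 6) = 13983816 subsets S of size 6, where X_S = 1 if the K_6 on S is monochromatic.
For a fixed S, the K_6 on S has C(6, 2) = 15 edges. P[all 15 edges red] = (1/2)^15, and likewise for blue, so P[monochromatic] = 2·(1/2)^15 = 2^{1 − 15} = 1/16384.
Summing: E[X] = C(49, 6) · 2^{1 − 15} = 13983816 · 1/16384 = 1747977/2048.
Numerically: E[X] ≈ 853.504395.

E[X] = C(49,6)·2^(1−C(6,2)) = 1747977/2048 ≈ 853.504395.


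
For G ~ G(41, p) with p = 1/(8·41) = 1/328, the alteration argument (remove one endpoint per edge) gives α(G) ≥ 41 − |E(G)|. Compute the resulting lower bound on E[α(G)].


E[|E(G)|] = C(41, 2)·p = 820 · (1/328) = 5/2.
E[α(G)] ≥ n − E[|E(G)|] = 41 − 5/2 = 77/2.
Numerically: ≈ 38.500000.
(This is only a lower bound; the true E[α(G)] may be larger.)

E[α(G)] ≥ 77/2 ≈ 38.500000.


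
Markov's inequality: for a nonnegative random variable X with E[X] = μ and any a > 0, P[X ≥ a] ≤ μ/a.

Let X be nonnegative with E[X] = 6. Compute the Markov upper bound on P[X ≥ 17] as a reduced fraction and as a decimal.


μ = E[X] = 6, a = 17.
Markov: P[X ≥ 17] ≤ μ/a = (6)/17 = 6/17.
Numerically: ≈ 0.352941.
(Since a = 17 > μ = 6.000000, the bound 6/17 is < 1 and informative.)

P[X ≥ 17] ≤ 6/17 ≈ 0.352941.


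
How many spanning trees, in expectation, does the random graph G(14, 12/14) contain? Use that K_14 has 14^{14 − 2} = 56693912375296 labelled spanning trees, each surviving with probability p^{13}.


K_14 has 14^{14 − 2} = 56693912375296 labelled spanning trees.
For each such spanning tree H, let X_H = 1 if all 13 edges of H are present in G. Then P[X_H = 1] = p^{13} = (6/7)^{13} = 13060694016/96889010407.
By linearity: E[X] = Σ_H E[X_H] = 56693912375296 · p^{13} = 56693912375296 · 13060694016/96889010407 = 53496602689536/7.
Numerically: E[X] ≈ 7.64237e+12.

E[X] = 56693912375296 · (6/7)^{13} = 53496602689536/7 ≈ 7.64237e+12.


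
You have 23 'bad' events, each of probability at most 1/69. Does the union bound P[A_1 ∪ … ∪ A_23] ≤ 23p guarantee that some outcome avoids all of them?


Union bound: P[∪_{i=1}^{23} A_i] ≤ Σ_i P[A_i] ≤ 23·p = 23·(1/69) = 1/3.
Numerically: 1/3 ≈ 0.33333.
Is 1/3 < 1? YES.
Since P[∪ A_i] ≤ 1/3 < 1, the complement has P[∩ A_i^c] ≥ 1 − 1/3 = 2/3 > 0, so some outcome avoids every A_i.

23·p = 1/3 ≈ 0.33333; existence CERTIFIED by the union bound.


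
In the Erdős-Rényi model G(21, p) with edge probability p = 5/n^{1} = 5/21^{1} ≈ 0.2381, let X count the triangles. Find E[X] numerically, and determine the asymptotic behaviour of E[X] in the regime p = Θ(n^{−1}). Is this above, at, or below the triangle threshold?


Number of potential triangles: C(21, 3) = 1330.
Each occurs with probability p³ ≈ (0.2381)³ ≈ 1.3497462e-02.
By linearity: E[X] = C(21, 3)·p³ ≈ 1330 · 1.3497462e-02 ≈ 17.95163.
Here α = 1, so p = 5/n is exactly at the triangle threshold p ~ 1/n. Asymptotically E[X] → c³/6 = 5³/6 = 125/6 ≈ 20.83333, a bounded constant. In this regime the triangle count is asymptotically Poisson(c³/6).

E[X] ≈ 17.95163; in regime p = Θ(1/n^{1}) E[X] stays bounded (at the triangle threshold p ~ 1/n).


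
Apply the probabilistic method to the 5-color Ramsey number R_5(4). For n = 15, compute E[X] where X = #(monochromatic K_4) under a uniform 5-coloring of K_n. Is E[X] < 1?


E[X] = C(15, 4) · 5^{1 − 6} = 1365 · 5^{−5} = 1365/3125.
As a reduced fraction: E[X] = 273/625 ≈ 0.437.
Is E[X] < 1? YES.
Since E[X] < 1, there exists a 5-coloring of K_{15} with no monochromatic K_4; hence R_5(4) > 15.

E[X] = 273/625 ≈ 0.437; E[X] < 1, so R_5(4) > 15.


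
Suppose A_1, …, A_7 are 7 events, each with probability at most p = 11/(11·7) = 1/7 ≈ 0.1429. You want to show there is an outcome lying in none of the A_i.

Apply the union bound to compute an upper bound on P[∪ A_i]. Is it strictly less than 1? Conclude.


Union bound: P[∪_{i=1}^{7} A_i] ≤ Σ_i P[A_i] ≤ 7·p = 7·(1/7) = 1.
Numerically: 1 ≈ 1.0000.
Is 1 < 1? NO.
Since the bound 1 is ≥ 1, the union bound is uninformative here; it does NOT by itself certify existence.

7·p = 1 ≈ 1.0000; existence NOT certified by the union bound.


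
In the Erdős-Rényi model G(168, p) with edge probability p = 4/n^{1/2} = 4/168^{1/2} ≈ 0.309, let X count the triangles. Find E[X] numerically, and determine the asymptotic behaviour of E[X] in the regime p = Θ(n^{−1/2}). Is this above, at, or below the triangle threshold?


Number of potential triangles: C(168, 3) = 776216.
Each occurs with probability p³ ≈ (0.309)³ ≈ 2.93911e-02.
By linearity: E[X] = C(168, 3)·p³ ≈ 776216 · 2.93911e-02 ≈ 22813.853.
Since α = 1/2 < 1, p = c/n^{1/2} ≫ 1/n is above the triangle threshold p ~ 1/n. Asymptotically E[X] ~ (c³/6)·n^{3(1−α)} = (4³/6)·n^{1.5} → ∞; triangles are abundant w.h.p.

E[X] ≈ 22813.853; in regime p = Θ(1/n^{1/2}) E[X] diverges (above the triangle threshold p ~ 1/n).


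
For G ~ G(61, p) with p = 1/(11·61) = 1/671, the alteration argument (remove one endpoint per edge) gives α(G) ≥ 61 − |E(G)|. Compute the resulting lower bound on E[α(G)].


E[|E(G)|] = C(61, 2)·p = 1830 · (1/671) = 30/11.
E[α(G)] ≥ n − E[|E(G)|] = 61 − 30/11 = 641/11.
Numerically: ≈ 58.273.
(This is only a lower bound; the true E[α(G)] may be larger.)

E[α(G)] ≥ 641/11 ≈ 58.273.


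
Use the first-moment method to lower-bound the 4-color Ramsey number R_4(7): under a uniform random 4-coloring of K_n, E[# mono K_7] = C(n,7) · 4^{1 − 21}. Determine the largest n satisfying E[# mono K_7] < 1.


We need C(n, 7) · 4^{1 − 21} < 1, i.e. C(n, 7) < 4^{21 − 1} = 1099511627776.
Check values of n near the boundary:
  n = 177: C(177, 7) = 957664425960; 957664425960 < 1099511627776? YES
  n = 178: C(178, 7) = 996867063280; 996867063280 < 1099511627776? YES
  n = 179: C(179, 7) = 1037437234460; 1037437234460 < 1099511627776? YES
  n = 180: C(180, 7) = 1079414463600; 1079414463600 < 1099511627776? YES
  n = 181: C(181, 7) = 1122839183400; 1122839183400 < 1099511627776? NO
  n = 182: C(182, 7) = 1167752750736; 1167752750736 < 1099511627776? NO
  n = 183: C(183, 7) = 1214197462413; 1214197462413 < 1099511627776? NO
The largest n with C(n, 7) < 1099511627776 is n = 180 (where E[X] = 67463403975/68719476736 ≈ 0.981722). Hence R_4(7) > 180, i.e. R_4(7) ≥ 181.

Largest n = 180; hence R_4(7) > 180.


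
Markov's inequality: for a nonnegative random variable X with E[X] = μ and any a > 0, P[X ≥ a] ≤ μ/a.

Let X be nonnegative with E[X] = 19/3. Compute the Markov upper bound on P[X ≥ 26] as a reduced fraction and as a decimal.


μ = E[X] = 19/3, a = 26.
Markov: P[X ≥ 26] ≤ μ/a = (19/3)/26 = 19/78.
Numerically: ≈ 0.243590.
(Since a = 26 > μ = 6.333333, the bound 19/78 is < 1 and informative.)

P[X ≥ 26] ≤ 19/78 ≈ 0.243590.


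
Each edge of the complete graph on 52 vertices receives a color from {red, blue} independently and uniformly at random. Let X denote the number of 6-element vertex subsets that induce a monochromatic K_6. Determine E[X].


Let X = Σ_S X_S over the C(52, 6) = 20358520 subsets S of size 6, where X_S = 1 if the K_6 on S is monochromatic.
For a fixed S, the K_6 on S has C(6, 2) = 15 edges. P[all 15 edges red] = (1/2)^15, and likewise for blue, so P[monochromatic] = 2·(1/2)^15 = 2^{1 − 15} = 1/16384.
By linearity of expectation: E[X] = C(52, 6) · 2^{1 − 15} = 20358520 · 1/16384 = 2544815/2048.
Numerically: E[X] ≈ 1242.585449.

E[X] = C(52,6)·2^(1−C(6,2)) = 2544815/2048 ≈ 1242.585449.


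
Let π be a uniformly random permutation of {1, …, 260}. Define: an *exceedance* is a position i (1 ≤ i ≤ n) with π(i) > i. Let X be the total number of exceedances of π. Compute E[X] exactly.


Write X = Σ_{i=1}^{260} X_i, where X_i = 1_{π(i) > i}.
For each fixed i, π(i) is uniform over {1, …, 260} (marginal of a uniform permutation), so P[π(i) > i] = (n − i)/n. Summing: Σ_{i=1}^{260} (n − i)/n = (0 + 1 + … + 259)/260 = 260(260 − 1)/(2·260) = (260 − 1)/2.
Hence E[X] = Σ_{i=1}^{260} (260 − i)/260 = 259/2 ≈ 129.5000.

E[X] = 259/2 = 129.5000.


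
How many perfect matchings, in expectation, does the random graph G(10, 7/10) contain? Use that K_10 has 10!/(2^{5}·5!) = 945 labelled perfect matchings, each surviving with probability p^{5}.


K_10 has 10!/(2^{5}·5!) = 945 labelled perfect matchings.
For each such perfect matching H, let X_H = 1 if all 5 edges of H are present in G. Then P[X_H = 1] = p^{5} = (7/10)^{5} = 16807/100000.
Summing the indicators: E[X] = Σ_H E[X_H] = 945 · p^{5} = 945 · 16807/100000 = 3176523/20000.
Numerically: E[X] ≈ 159.

E[X] = 945 · (7/10)^{5} = 3176523/20000 ≈ 159.


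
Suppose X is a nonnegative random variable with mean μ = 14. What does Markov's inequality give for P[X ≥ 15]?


μ = E[X] = 14, a = 15.
Markov: P[X ≥ 15] ≤ μ/a = (14)/15 = 14/15.
Numerically: ≈ 0.93333.
(Since a = 15 > μ = 14.00000, the bound 14/15 is < 1 and informative.)

P[X ≥ 15] ≤ 14/15 ≈ 0.93333.


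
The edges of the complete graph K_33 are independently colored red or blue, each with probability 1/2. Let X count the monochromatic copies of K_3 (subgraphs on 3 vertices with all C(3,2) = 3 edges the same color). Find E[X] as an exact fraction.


Let X = Σ_S X_S over the C(33, 3) = 5456 subsets S of size 3, where X_S = 1 if the K_3 on S is monochromatic.
For a fixed S, the K_3 on S has C(3, 2) = 3 edges. P[all 3 edges red] = (1/2)^3, and likewise for blue, so P[monochromatic] = 2·(1/2)^3 = 2^{1 − 3} = 1/4.
By linearity of expectation: E[X] = C(33, 3) · 2^{1 − 3} = 5456 · 1/4 = 1364.
Numerically: E[X] ≈ 1364.000.

E[X] = C(33,3)·2^(1−C(3,2)) = 1364 ≈ 1364.000.


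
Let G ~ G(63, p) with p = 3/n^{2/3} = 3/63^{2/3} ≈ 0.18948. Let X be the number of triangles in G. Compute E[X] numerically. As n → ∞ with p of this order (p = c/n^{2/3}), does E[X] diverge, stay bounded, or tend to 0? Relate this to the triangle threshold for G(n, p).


Number of potential triangles: C(63, 3) = 39711.
Each occurs with probability p³ ≈ (0.18948)³ ≈ 6.8027211e-03.
By linearity: E[X] = C(63, 3)·p³ ≈ 39711 · 6.8027211e-03 ≈ 270.14286.
Since α = 2/3 < 1, p = c/n^{2/3} ≫ 1/n is above the triangle threshold p ~ 1/n. Asymptotically E[X] ~ (c³/6)·n^{3(1−α)} = (3³/6)·n^{1} → ∞; triangles are abundant w.h.p.

E[X] ≈ 270.14286; in regime p = Θ(1/n^{2/3}) E[X] diverges (above the triangle threshold p ~ 1/n).


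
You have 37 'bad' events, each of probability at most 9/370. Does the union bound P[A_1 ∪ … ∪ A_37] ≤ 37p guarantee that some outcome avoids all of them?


Union bound: P[∪_{i=1}^{37} A_i] ≤ Σ_i P[A_i] ≤ 37·p = 37·(9/370) = 9/10.
Numerically: 9/10 ≈ 0.9000.
Is 9/10 < 1? YES.
Since P[∪ A_i] ≤ 9/10 < 1, the complement has P[∩ A_i^c] ≥ 1 − 9/10 = 1/10 > 0, so some outcome avoids every A_i.

37·p = 9/10 ≈ 0.9000; existence CERTIFIED by the union bound.


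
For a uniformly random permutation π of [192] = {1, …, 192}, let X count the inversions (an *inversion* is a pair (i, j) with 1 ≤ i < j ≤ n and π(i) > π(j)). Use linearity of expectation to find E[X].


Write X = Σ X_I over the C(192, 2) = 18336 pairs i < j, with X_I the indicator of one inversion.
There are 18336 indicators.
For each fixed pair i < j, the values π(i) and π(j) are two distinct elements of {1, …, 192} in uniformly random order; by symmetry P[π(i) > π(j)] = 1/2.
By linearity: E[X] = 18336 · (1/2) = C(192, 2) · (1/2) = 18336/2 = 9168 ≈ 9168.00000.

E[X] = 9168 = 9168.00000.


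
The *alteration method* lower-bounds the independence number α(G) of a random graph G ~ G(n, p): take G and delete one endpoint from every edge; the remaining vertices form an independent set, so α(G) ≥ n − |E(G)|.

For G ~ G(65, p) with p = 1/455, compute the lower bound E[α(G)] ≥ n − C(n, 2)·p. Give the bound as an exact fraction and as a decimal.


E[|E(G)|] = C(65, 2)·p = 2080 · (1/455) = 32/7.
E[α(G)] ≥ n − E[|E(G)|] = 65 − 32/7 = 423/7.
Numerically: ≈ 60.429.
(This is only a lower bound; the true E[α(G)] may be larger.)

E[α(G)] ≥ 423/7 ≈ 60.429.
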